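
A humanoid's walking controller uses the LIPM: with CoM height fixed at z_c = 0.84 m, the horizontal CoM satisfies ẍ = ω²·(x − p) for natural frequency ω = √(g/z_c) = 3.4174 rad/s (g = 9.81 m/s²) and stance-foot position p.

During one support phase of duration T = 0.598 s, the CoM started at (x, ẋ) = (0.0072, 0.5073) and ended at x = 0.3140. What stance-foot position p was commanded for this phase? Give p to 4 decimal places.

p = 0.0949

ωT = 3.4174·0.598 = 2.043605; cosh(ωT) = 3.923973, sinh(ωT) = 3.794412
x(T) = p + (x₀−p)·cosh(ωT) + (ẋ₀/ω)·sinh(ωT) ⇒ p·(1 − cosh) = x(T) − x₀·cosh − (ẋ₀/ω)·sinh
numerator   = 0.3140 − (0.0072)·3.923973 − (0.5073/3.4174)·3.794412 = -0.277519
denominator = 1 − 3.923973 = -2.923973
p = -0.277519 / -2.923973 = 0.0949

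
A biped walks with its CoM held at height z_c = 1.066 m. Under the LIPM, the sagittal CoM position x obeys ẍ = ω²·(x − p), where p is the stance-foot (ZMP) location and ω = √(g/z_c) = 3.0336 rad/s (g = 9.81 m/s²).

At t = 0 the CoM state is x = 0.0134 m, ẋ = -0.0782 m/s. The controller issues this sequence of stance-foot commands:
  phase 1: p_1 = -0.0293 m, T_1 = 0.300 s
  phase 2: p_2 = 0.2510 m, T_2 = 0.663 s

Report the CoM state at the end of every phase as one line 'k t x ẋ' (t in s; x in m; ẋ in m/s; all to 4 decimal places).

phase 1: p=-0.0293, T=0.300, ωT=0.910080, cosh=1.443507, sinh=1.041015; start (x,ẋ)=(0.013400, -0.078200) → end (x,ẋ)=(0.005503, 0.021965)
phase 2: p=0.2510, T=0.663, ωT=2.011277, cosh=3.803335, sinh=3.669517; start (x,ẋ)=(0.005503, 0.021965) → end (x,ẋ)=(-0.656139, -2.649299)

1 0.3000 0.0055 0.0220
2 0.9630 -0.6561 -2.6493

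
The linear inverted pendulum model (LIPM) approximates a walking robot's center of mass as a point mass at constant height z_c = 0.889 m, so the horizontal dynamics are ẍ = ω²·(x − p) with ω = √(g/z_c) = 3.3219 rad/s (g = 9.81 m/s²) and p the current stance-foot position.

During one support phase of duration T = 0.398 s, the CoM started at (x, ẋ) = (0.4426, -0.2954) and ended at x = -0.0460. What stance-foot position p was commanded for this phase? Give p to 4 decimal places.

p = 0.7733

ωT = 3.3219·0.398 = 1.322116; cosh(ωT) = 2.008961, sinh(ωT) = 1.742391
x(T) = p + (x₀−p)·cosh(ωT) + (ẋ₀/ω)·sinh(ωT) ⇒ p·(1 − cosh) = x(T) − x₀·cosh − (ẋ₀/ω)·sinh
numerator   = -0.0460 − (0.4426)·2.008961 − (-0.2954/3.3219)·1.742391 = -0.780224
denominator = 1 − 2.008961 = -1.008961
p = -0.780224 / -1.008961 = 0.7733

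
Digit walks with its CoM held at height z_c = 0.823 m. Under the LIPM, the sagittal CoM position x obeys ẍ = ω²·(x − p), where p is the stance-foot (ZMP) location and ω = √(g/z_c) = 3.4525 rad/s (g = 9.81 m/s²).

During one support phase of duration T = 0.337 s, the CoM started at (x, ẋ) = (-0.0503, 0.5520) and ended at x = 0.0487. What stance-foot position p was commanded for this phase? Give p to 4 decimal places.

ωT = 3.4525·0.337 = 1.163493; cosh(ωT) = 1.756743, sinh(ωT) = 1.444350
x(T) = p + (x₀−p)·cosh(ωT) + (ẋ₀/ω)·sinh(ωT) ⇒ p·(1 − cosh) = x(T) − x₀·cosh − (ẋ₀/ω)·sinh
numerator   = 0.0487 − (-0.0503)·1.756743 − (0.5520/3.4525)·1.444350 = -0.093864
denominator = 1 − 1.756743 = -0.756743
p = -0.093864 / -0.756743 = 0.1240

p = 0.1240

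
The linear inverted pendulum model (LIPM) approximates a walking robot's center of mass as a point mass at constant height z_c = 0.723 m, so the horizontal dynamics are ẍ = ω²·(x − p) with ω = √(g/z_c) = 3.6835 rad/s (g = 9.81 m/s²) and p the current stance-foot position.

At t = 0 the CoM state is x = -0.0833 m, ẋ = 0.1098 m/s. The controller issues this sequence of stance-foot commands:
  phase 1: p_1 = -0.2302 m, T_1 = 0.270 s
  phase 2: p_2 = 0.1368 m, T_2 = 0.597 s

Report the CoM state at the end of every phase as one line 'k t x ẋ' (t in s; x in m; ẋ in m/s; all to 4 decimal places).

phase 1: p=-0.2302, T=0.270, ωT=0.994545, cosh=1.536693, sinh=1.166801; start (x,ẋ)=(-0.083300, 0.109800) → end (x,ẋ)=(0.030321, 0.800092)
phase 2: p=0.1368, T=0.597, ωT=2.199050, cosh=4.563674, sinh=4.452765; start (x,ẋ)=(0.030321, 0.800092) → end (x,ẋ)=(0.618048, 1.904915)

1 0.2700 0.0303 0.8001
2 0.8670 0.6180 1.9049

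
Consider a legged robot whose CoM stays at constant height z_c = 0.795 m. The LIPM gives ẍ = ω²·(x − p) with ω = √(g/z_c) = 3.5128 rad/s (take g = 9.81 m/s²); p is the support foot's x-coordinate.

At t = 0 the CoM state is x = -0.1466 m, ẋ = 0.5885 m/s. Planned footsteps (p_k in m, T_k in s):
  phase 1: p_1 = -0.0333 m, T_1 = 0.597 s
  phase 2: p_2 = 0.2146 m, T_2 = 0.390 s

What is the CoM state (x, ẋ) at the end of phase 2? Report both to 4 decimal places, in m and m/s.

phase 1: p=-0.0333, T=0.597, ωT=2.097142, cosh=4.132834, sinh=4.010027; start (x,ẋ)=(-0.146600, 0.588500) → end (x,ẋ)=(0.170250, 0.836181)
phase 2: p=0.2146, T=0.390, ωT=1.369992, cosh=2.094714, sinh=1.840605; start (x,ẋ)=(0.170250, 0.836181) → end (x,ẋ)=(0.559835, 1.464810)

x = 0.5598, ẋ = 1.4648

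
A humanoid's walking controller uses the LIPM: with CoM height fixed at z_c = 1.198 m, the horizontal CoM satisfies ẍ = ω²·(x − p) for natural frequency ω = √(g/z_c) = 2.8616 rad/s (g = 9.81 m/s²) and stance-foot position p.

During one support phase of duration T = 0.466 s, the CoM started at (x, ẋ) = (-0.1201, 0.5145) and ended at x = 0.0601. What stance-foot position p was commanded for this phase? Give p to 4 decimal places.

p = 0.0132

ωT = 2.8616·0.466 = 1.333506; cosh(ωT) = 2.028937, sinh(ωT) = 1.765385
x(T) = p + (x₀−p)·cosh(ωT) + (ẋ₀/ω)·sinh(ωT) ⇒ p·(1 − cosh) = x(T) − x₀·cosh − (ẋ₀/ω)·sinh
numerator   = 0.0601 − (-0.1201)·2.028937 − (0.5145/2.8616)·1.765385 = -0.013631
denominator = 1 − 2.028937 = -1.028937
p = -0.013631 / -1.028937 = 0.0132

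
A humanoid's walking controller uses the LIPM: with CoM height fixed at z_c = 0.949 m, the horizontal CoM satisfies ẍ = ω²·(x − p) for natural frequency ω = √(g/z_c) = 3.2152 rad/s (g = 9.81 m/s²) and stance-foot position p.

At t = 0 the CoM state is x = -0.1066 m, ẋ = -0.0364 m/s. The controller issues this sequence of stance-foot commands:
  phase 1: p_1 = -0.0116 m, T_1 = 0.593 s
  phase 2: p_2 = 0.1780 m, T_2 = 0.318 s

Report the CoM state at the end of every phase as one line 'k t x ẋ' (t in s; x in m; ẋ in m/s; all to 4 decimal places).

1 0.5930 -0.3756 -1.1304
2 0.9110 -1.1165 -3.9284

phase 1: p=-0.0116, T=0.593, ωT=1.906614, cosh=3.439421, sinh=3.290838; start (x,ẋ)=(-0.106600, -0.036400) → end (x,ẋ)=(-0.375601, -1.130362)
phase 2: p=0.1780, T=0.318, ωT=1.022434, cosh=1.569835, sinh=1.210117; start (x,ẋ)=(-0.375601, -1.130362) → end (x,ẋ)=(-1.116501, -3.928415)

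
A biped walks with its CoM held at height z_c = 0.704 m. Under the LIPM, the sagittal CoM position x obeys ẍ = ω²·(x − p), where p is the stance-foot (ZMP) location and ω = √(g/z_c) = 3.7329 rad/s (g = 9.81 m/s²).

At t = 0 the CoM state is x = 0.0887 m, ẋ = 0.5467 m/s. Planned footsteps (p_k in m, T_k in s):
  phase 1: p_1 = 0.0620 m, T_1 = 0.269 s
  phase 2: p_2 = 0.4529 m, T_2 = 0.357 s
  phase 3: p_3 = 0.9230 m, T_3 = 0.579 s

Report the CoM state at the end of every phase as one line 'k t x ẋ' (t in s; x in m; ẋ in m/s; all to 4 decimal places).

1 0.2690 0.2764 0.9640
2 0.6260 0.5505 0.7924
3 1.2050 0.1938 -2.4708

phase 1: p=0.0620, T=0.269, ωT=1.004150, cosh=1.547971, sinh=1.181615; start (x,ẋ)=(0.088700, 0.546700) → end (x,ẋ)=(0.276384, 0.964046)
phase 2: p=0.4529, T=0.357, ωT=1.332645, cosh=2.027419, sinh=1.763640; start (x,ẋ)=(0.276384, 0.964046) → end (x,ẋ)=(0.550499, 0.792430)
phase 3: p=0.9230, T=0.579, ωT=2.161349, cosh=4.399007, sinh=4.283837; start (x,ẋ)=(0.550499, 0.792430) → end (x,ẋ)=(0.193750, -2.470808)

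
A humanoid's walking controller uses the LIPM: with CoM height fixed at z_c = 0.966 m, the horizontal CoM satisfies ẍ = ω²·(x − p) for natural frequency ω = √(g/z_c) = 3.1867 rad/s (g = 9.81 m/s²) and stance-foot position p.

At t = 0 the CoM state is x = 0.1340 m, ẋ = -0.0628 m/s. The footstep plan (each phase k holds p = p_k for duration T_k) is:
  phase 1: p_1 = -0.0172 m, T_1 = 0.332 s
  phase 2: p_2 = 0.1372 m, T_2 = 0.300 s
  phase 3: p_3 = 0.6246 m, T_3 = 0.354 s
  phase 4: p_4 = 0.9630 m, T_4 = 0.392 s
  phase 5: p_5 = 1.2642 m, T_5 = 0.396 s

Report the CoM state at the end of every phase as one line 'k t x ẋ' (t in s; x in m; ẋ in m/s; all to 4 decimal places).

1 0.3320 0.2019 0.5090
2 0.6320 0.4108 0.9882
3 0.9860 0.6885 0.7441
4 1.3780 0.8187 0.0044
5 1.7740 0.4166 -2.2978

phase 1: p=-0.0172, T=0.332, ωT=1.057984, cosh=1.613857, sinh=1.266702; start (x,ẋ)=(0.134000, -0.062800) → end (x,ẋ)=(0.201852, 0.508984)
phase 2: p=0.1372, T=0.300, ωT=0.956010, cosh=1.492860, sinh=1.108436; start (x,ẋ)=(0.201852, 0.508984) → end (x,ẋ)=(0.410758, 0.988210)
phase 3: p=0.6246, T=0.354, ωT=1.128092, cosh=1.706703, sinh=1.383052; start (x,ẋ)=(0.410758, 0.988210) → end (x,ẋ)=(0.688526, 0.744098)
phase 4: p=0.9630, T=0.392, ωT=1.249186, cosh=1.887121, sinh=1.600383; start (x,ẋ)=(0.688526, 0.744098) → end (x,ẋ)=(0.818725, 0.004402)
phase 5: p=1.2642, T=0.396, ωT=1.261933, cosh=1.907675, sinh=1.624569; start (x,ẋ)=(0.818725, 0.004402) → end (x,ẋ)=(0.416623, -2.297831)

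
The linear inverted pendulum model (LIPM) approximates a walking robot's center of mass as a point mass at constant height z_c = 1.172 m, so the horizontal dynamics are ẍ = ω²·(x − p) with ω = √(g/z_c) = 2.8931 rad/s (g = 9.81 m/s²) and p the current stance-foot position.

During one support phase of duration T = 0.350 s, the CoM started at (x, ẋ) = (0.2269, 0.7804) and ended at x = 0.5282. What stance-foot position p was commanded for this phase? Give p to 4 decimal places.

ωT = 2.8931·0.350 = 1.012585; cosh(ωT) = 1.557993, sinh(ωT) = 1.194714
x(T) = p + (x₀−p)·cosh(ωT) + (ẋ₀/ω)·sinh(ωT) ⇒ p·(1 − cosh) = x(T) − x₀·cosh − (ẋ₀/ω)·sinh
numerator   = 0.5282 − (0.2269)·1.557993 − (0.7804/2.8931)·1.194714 = -0.147577
denominator = 1 − 1.557993 = -0.557993
p = -0.147577 / -0.557993 = 0.2645

p = 0.2645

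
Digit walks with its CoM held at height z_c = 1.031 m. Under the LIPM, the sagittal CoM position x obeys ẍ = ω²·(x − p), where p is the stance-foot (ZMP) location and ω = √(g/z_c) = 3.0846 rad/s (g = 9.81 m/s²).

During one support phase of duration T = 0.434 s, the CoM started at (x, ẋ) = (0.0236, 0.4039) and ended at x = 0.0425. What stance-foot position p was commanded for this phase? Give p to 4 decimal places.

ωT = 3.0846·0.434 = 1.338716; cosh(ωT) = 2.038163, sinh(ωT) = 1.775981
x(T) = p + (x₀−p)·cosh(ωT) + (ẋ₀/ω)·sinh(ωT) ⇒ p·(1 − cosh) = x(T) − x₀·cosh − (ẋ₀/ω)·sinh
numerator   = 0.0425 − (0.0236)·2.038163 − (0.4039/3.0846)·1.775981 = -0.238149
denominator = 1 − 2.038163 = -1.038163
p = -0.238149 / -1.038163 = 0.2294

p = 0.2294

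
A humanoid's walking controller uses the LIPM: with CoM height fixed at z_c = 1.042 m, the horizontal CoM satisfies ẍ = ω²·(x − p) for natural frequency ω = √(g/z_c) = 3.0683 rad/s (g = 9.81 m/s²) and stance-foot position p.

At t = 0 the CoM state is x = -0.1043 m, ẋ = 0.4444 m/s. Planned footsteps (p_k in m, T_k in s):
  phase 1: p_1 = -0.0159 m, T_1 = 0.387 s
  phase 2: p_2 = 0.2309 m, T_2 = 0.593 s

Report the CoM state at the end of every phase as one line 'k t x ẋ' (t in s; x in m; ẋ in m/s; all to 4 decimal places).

phase 1: p=-0.0159, T=0.387, ωT=1.187432, cosh=1.791827, sinh=1.486824; start (x,ẋ)=(-0.104300, 0.444400) → end (x,ẋ)=(0.041048, 0.393005)
phase 2: p=0.2309, T=0.593, ωT=1.819502, cosh=3.165446, sinh=3.003339; start (x,ẋ)=(0.041048, 0.393005) → end (x,ẋ)=(0.014618, -0.505477)

1 0.3870 0.0410 0.3930
2 0.9800 0.0146 -0.5055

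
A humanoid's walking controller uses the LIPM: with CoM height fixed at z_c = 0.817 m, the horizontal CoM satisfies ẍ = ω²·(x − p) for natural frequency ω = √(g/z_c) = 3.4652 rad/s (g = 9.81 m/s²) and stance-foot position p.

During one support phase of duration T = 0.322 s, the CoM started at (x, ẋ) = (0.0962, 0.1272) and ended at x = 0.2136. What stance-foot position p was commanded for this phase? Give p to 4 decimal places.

p = -0.0015

ωT = 3.4652·0.322 = 1.115794; cosh(ωT) = 1.689823, sinh(ωT) = 1.362168
x(T) = p + (x₀−p)·cosh(ωT) + (ẋ₀/ω)·sinh(ωT) ⇒ p·(1 − cosh) = x(T) − x₀·cosh − (ẋ₀/ω)·sinh
numerator   = 0.2136 − (0.0962)·1.689823 − (0.1272/3.4652)·1.362168 = 0.001037
denominator = 1 − 1.689823 = -0.689823
p = 0.001037 / -0.689823 = -0.0015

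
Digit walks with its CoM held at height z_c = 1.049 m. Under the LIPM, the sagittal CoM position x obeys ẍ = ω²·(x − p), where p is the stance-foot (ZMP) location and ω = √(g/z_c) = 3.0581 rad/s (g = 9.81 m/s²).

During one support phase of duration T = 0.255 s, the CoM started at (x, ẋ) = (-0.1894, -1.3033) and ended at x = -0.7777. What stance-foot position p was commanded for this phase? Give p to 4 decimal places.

ωT = 3.0581·0.255 = 0.779815; cosh(ωT) = 1.319780, sinh(ωT) = 0.861290
x(T) = p + (x₀−p)·cosh(ωT) + (ẋ₀/ω)·sinh(ωT) ⇒ p·(1 − cosh) = x(T) − x₀·cosh − (ẋ₀/ω)·sinh
numerator   = -0.7777 − (-0.1894)·1.319780 − (-1.3033/3.0581)·0.861290 = -0.160670
denominator = 1 − 1.319780 = -0.319780
p = -0.160670 / -0.319780 = 0.5024

p = 0.5024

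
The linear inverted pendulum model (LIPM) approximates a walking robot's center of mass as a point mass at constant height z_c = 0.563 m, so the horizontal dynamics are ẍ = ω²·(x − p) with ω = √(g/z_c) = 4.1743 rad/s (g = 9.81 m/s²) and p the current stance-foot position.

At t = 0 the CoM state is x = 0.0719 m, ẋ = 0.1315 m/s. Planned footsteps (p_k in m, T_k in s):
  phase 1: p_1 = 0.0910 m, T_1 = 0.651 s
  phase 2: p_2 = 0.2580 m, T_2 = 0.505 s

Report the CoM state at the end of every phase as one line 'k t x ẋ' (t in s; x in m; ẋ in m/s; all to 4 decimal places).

phase 1: p=0.0910, T=0.651, ωT=2.717469, cosh=7.603998, sinh=7.537956; start (x,ẋ)=(0.071900, 0.131500) → end (x,ẋ)=(0.183227, 0.398931)
phase 2: p=0.2580, T=0.505, ωT=2.108021, cosh=4.176708, sinh=4.055230; start (x,ẋ)=(0.183227, 0.398931) → end (x,ẋ)=(0.333245, 0.400472)

1 0.6510 0.1832 0.3989
2 1.1560 0.3332 0.4005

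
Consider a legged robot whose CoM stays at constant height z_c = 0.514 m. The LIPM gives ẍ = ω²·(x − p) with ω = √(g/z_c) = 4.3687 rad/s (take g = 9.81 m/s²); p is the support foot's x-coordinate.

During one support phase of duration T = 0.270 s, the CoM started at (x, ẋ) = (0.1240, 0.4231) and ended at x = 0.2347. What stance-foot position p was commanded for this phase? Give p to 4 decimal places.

ωT = 4.3687·0.270 = 1.179549; cosh(ωT) = 1.780162, sinh(ωT) = 1.472745
x(T) = p + (x₀−p)·cosh(ωT) + (ẋ₀/ω)·sinh(ωT) ⇒ p·(1 − cosh) = x(T) − x₀·cosh − (ẋ₀/ω)·sinh
numerator   = 0.2347 − (0.1240)·1.780162 − (0.4231/4.3687)·1.472745 = -0.128673
denominator = 1 − 1.780162 = -0.780162
p = -0.128673 / -0.780162 = 0.1649

p = 0.1649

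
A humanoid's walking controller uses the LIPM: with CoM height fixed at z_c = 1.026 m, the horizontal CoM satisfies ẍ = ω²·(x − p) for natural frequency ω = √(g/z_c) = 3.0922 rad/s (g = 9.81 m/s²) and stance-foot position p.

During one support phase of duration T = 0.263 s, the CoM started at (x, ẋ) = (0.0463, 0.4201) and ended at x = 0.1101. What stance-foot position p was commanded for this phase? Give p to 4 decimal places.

p = 0.2160

ωT = 3.0922·0.263 = 0.813249; cosh(ωT) = 1.349319, sinh(ωT) = 0.905904
x(T) = p + (x₀−p)·cosh(ωT) + (ẋ₀/ω)·sinh(ωT) ⇒ p·(1 − cosh) = x(T) − x₀·cosh − (ẋ₀/ω)·sinh
numerator   = 0.1101 − (0.0463)·1.349319 − (0.4201/3.0922)·0.905904 = -0.075448
denominator = 1 − 1.349319 = -0.349319
p = -0.075448 / -0.349319 = 0.2160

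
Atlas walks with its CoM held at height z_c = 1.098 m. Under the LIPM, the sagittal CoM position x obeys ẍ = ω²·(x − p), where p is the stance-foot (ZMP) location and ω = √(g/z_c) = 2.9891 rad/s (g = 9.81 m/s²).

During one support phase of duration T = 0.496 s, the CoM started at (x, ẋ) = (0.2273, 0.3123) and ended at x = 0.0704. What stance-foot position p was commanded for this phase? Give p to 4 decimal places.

p = 0.5124

ωT = 2.9891·0.496 = 1.482594; cosh(ωT) = 2.315701, sinh(ωT) = 2.088653
x(T) = p + (x₀−p)·cosh(ωT) + (ẋ₀/ω)·sinh(ωT) ⇒ p·(1 − cosh) = x(T) − x₀·cosh − (ẋ₀/ω)·sinh
numerator   = 0.0704 − (0.2273)·2.315701 − (0.3123/2.9891)·2.088653 = -0.674180
denominator = 1 − 2.315701 = -1.315701
p = -0.674180 / -1.315701 = 0.5124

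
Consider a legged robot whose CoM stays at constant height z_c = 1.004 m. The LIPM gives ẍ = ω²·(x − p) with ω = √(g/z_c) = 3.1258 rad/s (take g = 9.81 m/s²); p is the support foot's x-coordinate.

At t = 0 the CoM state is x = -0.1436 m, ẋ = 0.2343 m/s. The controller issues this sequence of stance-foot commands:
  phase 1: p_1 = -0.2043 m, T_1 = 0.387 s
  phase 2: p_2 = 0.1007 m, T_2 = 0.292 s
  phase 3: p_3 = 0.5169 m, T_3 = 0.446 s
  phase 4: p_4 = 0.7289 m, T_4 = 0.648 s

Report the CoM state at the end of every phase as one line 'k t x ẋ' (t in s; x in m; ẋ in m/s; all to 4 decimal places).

phase 1: p=-0.2043, T=0.387, ωT=1.209685, cosh=1.825359, sinh=1.527068; start (x,ẋ)=(-0.143600, 0.234300) → end (x,ẋ)=(0.020963, 0.717422)
phase 2: p=0.1007, T=0.292, ωT=0.912734, cosh=1.446274, sinh=1.044849; start (x,ẋ)=(0.020963, 0.717422) → end (x,ẋ)=(0.225189, 0.777170)
phase 3: p=0.5169, T=0.446, ωT=1.394107, cosh=2.139713, sinh=1.891659; start (x,ẋ)=(0.225189, 0.777170) → end (x,ẋ)=(0.363046, -0.061953)
phase 4: p=0.7289, T=0.648, ωT=2.025518, cosh=3.855982, sinh=3.724057; start (x,ẋ)=(0.363046, -0.061953) → end (x,ẋ)=(-0.755638, -4.497674)

1 0.3870 0.0210 0.7174
2 0.6790 0.2252 0.7772
3 1.1250 0.3630 -0.0620
4 1.7730 -0.7556 -4.4977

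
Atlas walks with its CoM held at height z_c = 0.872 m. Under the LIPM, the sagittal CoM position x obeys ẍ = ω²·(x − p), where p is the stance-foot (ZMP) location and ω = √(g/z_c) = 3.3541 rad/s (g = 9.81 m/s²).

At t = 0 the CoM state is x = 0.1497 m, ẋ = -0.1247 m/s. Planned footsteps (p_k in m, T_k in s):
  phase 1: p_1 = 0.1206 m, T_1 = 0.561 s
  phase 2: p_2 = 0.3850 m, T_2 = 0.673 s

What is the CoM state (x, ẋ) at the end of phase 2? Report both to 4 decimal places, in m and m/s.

x = -1.1452, ẋ = -5.0432

phase 1: p=0.1206, T=0.561, ωT=1.881650, cosh=3.358333, sinh=3.205995; start (x,ẋ)=(0.149700, -0.124700) → end (x,ẋ)=(0.099134, -0.105865)
phase 2: p=0.3850, T=0.673, ωT=2.257309, cosh=4.830985, sinh=4.726353; start (x,ẋ)=(0.099134, -0.105865) → end (x,ẋ)=(-1.145193, -5.043174)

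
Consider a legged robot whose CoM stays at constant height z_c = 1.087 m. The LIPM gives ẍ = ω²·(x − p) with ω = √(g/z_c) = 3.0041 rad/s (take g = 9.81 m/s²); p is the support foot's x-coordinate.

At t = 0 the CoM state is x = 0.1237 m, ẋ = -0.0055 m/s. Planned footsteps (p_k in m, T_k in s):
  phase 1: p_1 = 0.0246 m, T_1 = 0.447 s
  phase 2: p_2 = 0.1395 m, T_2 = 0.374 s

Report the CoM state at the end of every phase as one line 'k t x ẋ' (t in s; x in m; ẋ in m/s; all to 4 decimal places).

phase 1: p=0.0246, T=0.447, ωT=1.342833, cosh=2.045491, sinh=1.784386; start (x,ẋ)=(0.123700, -0.005500) → end (x,ẋ)=(0.224041, 0.519973)
phase 2: p=0.1395, T=0.374, ωT=1.123533, cosh=1.700416, sinh=1.375287; start (x,ẋ)=(0.224041, 0.519973) → end (x,ẋ)=(0.521301, 1.233452)

1 0.4470 0.2240 0.5200
2 0.8210 0.5213 1.2335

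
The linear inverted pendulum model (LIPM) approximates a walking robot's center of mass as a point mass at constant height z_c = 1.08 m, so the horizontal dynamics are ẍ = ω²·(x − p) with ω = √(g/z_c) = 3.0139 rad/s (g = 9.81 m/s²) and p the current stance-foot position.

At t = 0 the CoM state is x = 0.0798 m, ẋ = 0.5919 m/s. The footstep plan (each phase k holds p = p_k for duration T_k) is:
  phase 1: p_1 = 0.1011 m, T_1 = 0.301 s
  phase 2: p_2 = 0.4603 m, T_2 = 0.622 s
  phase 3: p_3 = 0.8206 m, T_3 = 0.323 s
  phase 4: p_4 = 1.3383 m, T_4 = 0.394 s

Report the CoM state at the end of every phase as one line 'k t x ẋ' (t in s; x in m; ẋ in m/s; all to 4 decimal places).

1 0.3010 0.2740 0.7861
2 0.9230 0.6690 0.8357
3 1.2460 0.9060 0.7456
4 1.6400 0.9314 -0.6014

phase 1: p=0.1011, T=0.301, ωT=0.907184, cosh=1.440498, sinh=1.036838; start (x,ẋ)=(0.079800, 0.591900) → end (x,ẋ)=(0.274042, 0.786070)
phase 2: p=0.4603, T=0.622, ωT=1.874646, cosh=3.335960, sinh=3.182550; start (x,ẋ)=(0.274042, 0.786070) → end (x,ẋ)=(0.669008, 0.835732)
phase 3: p=0.8206, T=0.323, ωT=0.973490, cosh=1.512464, sinh=1.134702; start (x,ẋ)=(0.669008, 0.835732) → end (x,ẋ)=(0.905966, 0.745588)
phase 4: p=1.3383, T=0.394, ωT=1.187477, cosh=1.791893, sinh=1.486904; start (x,ẋ)=(0.905966, 0.745588) → end (x,ẋ)=(0.931439, -0.601437)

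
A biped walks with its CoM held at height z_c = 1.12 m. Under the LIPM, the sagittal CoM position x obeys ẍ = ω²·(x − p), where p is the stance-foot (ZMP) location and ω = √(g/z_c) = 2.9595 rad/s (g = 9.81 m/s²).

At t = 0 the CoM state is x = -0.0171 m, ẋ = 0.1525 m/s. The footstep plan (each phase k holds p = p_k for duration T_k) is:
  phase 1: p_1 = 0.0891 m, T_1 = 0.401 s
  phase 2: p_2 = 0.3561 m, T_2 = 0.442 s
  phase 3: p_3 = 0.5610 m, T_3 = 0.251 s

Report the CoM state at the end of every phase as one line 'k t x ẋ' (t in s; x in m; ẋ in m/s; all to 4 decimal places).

phase 1: p=0.0891, T=0.401, ωT=1.186759, cosh=1.790828, sinh=1.485619; start (x,ẋ)=(-0.017100, 0.152500) → end (x,ẋ)=(-0.024533, -0.193827)
phase 2: p=0.3561, T=0.442, ωT=1.308099, cosh=1.984734, sinh=1.714401; start (x,ẋ)=(-0.024533, -0.193827) → end (x,ẋ)=(-0.511638, -2.315942)
phase 3: p=0.5610, T=0.251, ωT=0.742834, cosh=1.288824, sinh=0.813061; start (x,ẋ)=(-0.511638, -2.315942) → end (x,ẋ)=(-1.457698, -5.565880)

1 0.4010 -0.0245 -0.1938
2 0.8430 -0.5116 -2.3159
3 1.0940 -1.4577 -5.5659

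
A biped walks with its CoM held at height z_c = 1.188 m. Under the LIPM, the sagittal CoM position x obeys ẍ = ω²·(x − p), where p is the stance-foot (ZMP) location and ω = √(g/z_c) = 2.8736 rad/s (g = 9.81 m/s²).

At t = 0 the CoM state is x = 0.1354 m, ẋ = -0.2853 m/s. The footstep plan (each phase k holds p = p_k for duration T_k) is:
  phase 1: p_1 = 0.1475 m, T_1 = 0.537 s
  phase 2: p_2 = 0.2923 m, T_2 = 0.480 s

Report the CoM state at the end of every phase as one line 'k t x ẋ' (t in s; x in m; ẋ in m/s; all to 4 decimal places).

1 0.5370 -0.1038 -0.7756
2 1.0170 -1.0463 -3.7553

phase 1: p=0.1475, T=0.537, ωT=1.543123, cosh=2.446447, sinh=2.232734; start (x,ẋ)=(0.135400, -0.285300) → end (x,ẋ)=(-0.103775, -0.775605)
phase 2: p=0.2923, T=0.480, ωT=1.379328, cosh=2.111990, sinh=1.860242; start (x,ẋ)=(-0.103775, -0.775605) → end (x,ẋ)=(-1.046298, -3.755323)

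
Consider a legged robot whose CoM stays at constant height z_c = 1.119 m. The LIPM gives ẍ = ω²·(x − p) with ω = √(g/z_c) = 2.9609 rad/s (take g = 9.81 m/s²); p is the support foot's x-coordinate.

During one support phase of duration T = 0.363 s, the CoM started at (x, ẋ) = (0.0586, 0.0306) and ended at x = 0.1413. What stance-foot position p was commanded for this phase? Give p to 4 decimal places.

ωT = 2.9609·0.363 = 1.074807; cosh(ωT) = 1.635395, sinh(ωT) = 1.294031
x(T) = p + (x₀−p)·cosh(ωT) + (ẋ₀/ω)·sinh(ωT) ⇒ p·(1 − cosh) = x(T) − x₀·cosh − (ẋ₀/ω)·sinh
numerator   = 0.1413 − (0.0586)·1.635395 − (0.0306/2.9609)·1.294031 = 0.032092
denominator = 1 − 1.635395 = -0.635395
p = 0.032092 / -0.635395 = -0.0505

p = -0.0505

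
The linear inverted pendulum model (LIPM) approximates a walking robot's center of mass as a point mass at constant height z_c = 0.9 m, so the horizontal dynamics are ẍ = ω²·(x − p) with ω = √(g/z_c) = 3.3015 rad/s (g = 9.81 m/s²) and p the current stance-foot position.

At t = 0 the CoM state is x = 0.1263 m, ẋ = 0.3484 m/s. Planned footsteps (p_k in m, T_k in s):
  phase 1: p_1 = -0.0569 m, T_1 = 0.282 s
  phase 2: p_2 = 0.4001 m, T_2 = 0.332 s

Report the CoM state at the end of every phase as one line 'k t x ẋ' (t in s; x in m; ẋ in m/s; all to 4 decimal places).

phase 1: p=-0.0569, T=0.282, ωT=0.931023, cosh=1.465627, sinh=1.071477; start (x,ẋ)=(0.126300, 0.348400) → end (x,ẋ)=(0.324673, 1.158691)
phase 2: p=0.4001, T=0.332, ωT=1.096098, cosh=1.663320, sinh=1.329147; start (x,ẋ)=(0.324673, 1.158691) → end (x,ẋ)=(0.741117, 1.596287)

1 0.2820 0.3247 1.1587
2 0.6140 0.7411 1.5963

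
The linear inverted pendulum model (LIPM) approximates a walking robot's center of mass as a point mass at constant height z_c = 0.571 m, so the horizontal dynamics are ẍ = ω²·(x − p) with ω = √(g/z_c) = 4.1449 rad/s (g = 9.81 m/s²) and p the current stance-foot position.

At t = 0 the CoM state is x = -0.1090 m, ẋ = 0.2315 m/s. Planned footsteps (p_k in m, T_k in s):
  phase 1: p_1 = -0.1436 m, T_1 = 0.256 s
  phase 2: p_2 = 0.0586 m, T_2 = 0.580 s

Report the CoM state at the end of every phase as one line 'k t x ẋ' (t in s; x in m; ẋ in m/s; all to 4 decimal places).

phase 1: p=-0.1436, T=0.256, ωT=1.061094, cosh=1.617804, sinh=1.271727; start (x,ẋ)=(-0.109000, 0.231500) → end (x,ẋ)=(-0.016596, 0.556905)
phase 2: p=0.0586, T=0.580, ωT=2.404042, cosh=5.579087, sinh=5.488735; start (x,ẋ)=(-0.016596, 0.556905) → end (x,ẋ)=(0.376537, 1.396297)

1 0.2560 -0.0166 0.5569
2 0.8360 0.3765 1.3963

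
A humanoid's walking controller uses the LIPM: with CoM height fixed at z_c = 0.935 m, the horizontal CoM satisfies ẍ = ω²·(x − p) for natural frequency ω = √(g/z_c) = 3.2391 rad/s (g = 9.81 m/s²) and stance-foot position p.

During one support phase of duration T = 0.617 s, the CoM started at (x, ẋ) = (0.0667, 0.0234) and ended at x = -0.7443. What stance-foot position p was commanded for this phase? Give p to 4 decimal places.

p = 0.3704

ωT = 3.2391·0.617 = 1.998525; cosh(ωT) = 3.756849, sinh(ωT) = 3.621314
x(T) = p + (x₀−p)·cosh(ωT) + (ẋ₀/ω)·sinh(ωT) ⇒ p·(1 − cosh) = x(T) − x₀·cosh − (ẋ₀/ω)·sinh
numerator   = -0.7443 − (0.0667)·3.756849 − (0.0234/3.2391)·3.621314 = -1.021043
denominator = 1 − 3.756849 = -2.756849
p = -1.021043 / -2.756849 = 0.3704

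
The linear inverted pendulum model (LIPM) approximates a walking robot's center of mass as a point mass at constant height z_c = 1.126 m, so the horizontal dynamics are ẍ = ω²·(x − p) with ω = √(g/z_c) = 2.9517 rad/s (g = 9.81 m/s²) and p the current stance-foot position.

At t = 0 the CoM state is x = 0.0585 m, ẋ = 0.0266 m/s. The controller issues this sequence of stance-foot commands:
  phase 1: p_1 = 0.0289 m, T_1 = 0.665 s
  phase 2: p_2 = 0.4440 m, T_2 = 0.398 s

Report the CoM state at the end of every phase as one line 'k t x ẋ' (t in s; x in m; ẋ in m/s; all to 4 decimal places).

phase 1: p=0.0289, T=0.665, ωT=1.962881, cosh=3.630130, sinh=3.489676; start (x,ẋ)=(0.058500, 0.026600) → end (x,ẋ)=(0.167800, 0.401456)
phase 2: p=0.4440, T=0.398, ωT=1.174777, cosh=1.773154, sinh=1.464266; start (x,ẋ)=(0.167800, 0.401456) → end (x,ẋ)=(0.153407, -0.481914)

1 0.6650 0.1678 0.4015
2 1.0630 0.1534 -0.4819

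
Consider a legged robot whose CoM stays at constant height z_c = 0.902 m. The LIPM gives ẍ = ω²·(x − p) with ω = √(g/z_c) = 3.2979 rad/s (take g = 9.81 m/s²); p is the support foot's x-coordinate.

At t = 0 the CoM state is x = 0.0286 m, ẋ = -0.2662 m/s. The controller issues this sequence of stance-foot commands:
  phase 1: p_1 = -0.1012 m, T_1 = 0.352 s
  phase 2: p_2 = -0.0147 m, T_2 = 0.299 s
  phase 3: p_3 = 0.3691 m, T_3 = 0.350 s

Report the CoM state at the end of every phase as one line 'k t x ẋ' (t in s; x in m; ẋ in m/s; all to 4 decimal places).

phase 1: p=-0.1012, T=0.352, ωT=1.160861, cosh=1.752948, sinh=1.439732; start (x,ẋ)=(0.028600, -0.266200) → end (x,ẋ)=(0.010120, 0.149667)
phase 2: p=-0.0147, T=0.299, ωT=0.986072, cosh=1.526862, sinh=1.153823; start (x,ẋ)=(0.010120, 0.149667) → end (x,ẋ)=(0.075561, 0.322968)
phase 3: p=0.3691, T=0.350, ωT=1.154265, cosh=1.743490, sinh=1.428201; start (x,ẋ)=(0.075561, 0.322968) → end (x,ẋ)=(-0.002817, -0.819497)

1 0.3520 0.0101 0.1497
2 0.6510 0.0756 0.3230
3 1.0010 -0.0028 -0.8195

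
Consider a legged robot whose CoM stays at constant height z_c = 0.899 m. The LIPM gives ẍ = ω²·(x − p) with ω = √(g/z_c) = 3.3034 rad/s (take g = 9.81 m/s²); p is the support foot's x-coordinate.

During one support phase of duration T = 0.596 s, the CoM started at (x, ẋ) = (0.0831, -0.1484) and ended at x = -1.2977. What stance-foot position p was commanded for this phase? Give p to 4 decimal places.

ωT = 3.3034·0.596 = 1.968826; cosh(ωT) = 3.650943, sinh(ωT) = 3.511323
x(T) = p + (x₀−p)·cosh(ωT) + (ẋ₀/ω)·sinh(ωT) ⇒ p·(1 − cosh) = x(T) − x₀·cosh − (ẋ₀/ω)·sinh
numerator   = -1.2977 − (0.0831)·3.650943 − (-0.1484/3.3034)·3.511323 = -1.443353
denominator = 1 − 3.650943 = -2.650943
p = -1.443353 / -2.650943 = 0.5445

p = 0.5445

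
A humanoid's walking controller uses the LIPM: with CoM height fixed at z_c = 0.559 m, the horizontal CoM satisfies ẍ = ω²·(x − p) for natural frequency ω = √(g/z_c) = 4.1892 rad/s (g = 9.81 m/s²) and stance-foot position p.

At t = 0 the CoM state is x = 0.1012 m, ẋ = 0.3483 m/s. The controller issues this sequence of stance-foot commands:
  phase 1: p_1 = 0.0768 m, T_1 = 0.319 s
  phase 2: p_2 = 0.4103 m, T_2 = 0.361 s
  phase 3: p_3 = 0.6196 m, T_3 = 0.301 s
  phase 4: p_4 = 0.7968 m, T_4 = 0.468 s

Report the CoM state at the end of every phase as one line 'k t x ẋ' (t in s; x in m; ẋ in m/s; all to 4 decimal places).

phase 1: p=0.0768, T=0.319, ωT=1.336355, cosh=2.033975, sinh=1.771173; start (x,ẋ)=(0.101200, 0.348300) → end (x,ẋ)=(0.273688, 0.889476)
phase 2: p=0.4103, T=0.361, ωT=1.512301, cosh=2.378781, sinh=2.158379; start (x,ẋ)=(0.273688, 0.889476) → end (x,ẋ)=(0.543611, 0.880645)
phase 3: p=0.6196, T=0.301, ωT=1.260949, cosh=1.906077, sinh=1.622692; start (x,ẋ)=(0.543611, 0.880645) → end (x,ẋ)=(0.815879, 1.162022)
phase 4: p=0.7968, T=0.468, ωT=1.960546, cosh=3.621992, sinh=3.481210; start (x,ẋ)=(0.815879, 1.162022) → end (x,ẋ)=(1.831538, 4.487066)

1 0.3190 0.2737 0.8895
2 0.6800 0.5436 0.8806
3 0.9810 0.8159 1.1620
4 1.4490 1.8315 4.4871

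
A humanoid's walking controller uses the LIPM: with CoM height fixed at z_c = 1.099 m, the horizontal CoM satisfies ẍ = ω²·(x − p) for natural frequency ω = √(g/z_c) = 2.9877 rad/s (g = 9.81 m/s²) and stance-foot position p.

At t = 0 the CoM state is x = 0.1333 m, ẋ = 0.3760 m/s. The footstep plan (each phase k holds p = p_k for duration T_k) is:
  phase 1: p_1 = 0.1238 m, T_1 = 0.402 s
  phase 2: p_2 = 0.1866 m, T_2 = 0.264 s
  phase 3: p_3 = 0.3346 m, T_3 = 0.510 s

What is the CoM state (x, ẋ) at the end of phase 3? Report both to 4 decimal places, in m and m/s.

phase 1: p=0.1238, T=0.402, ωT=1.201055, cosh=1.812250, sinh=1.511373; start (x,ẋ)=(0.133300, 0.376000) → end (x,ẋ)=(0.331222, 0.724303)
phase 2: p=0.1866, T=0.264, ωT=0.788753, cosh=1.327531, sinh=0.873119; start (x,ẋ)=(0.331222, 0.724303) → end (x,ẋ)=(0.590259, 1.338798)
phase 3: p=0.3346, T=0.510, ωT=1.523727, cosh=2.403598, sinh=2.185700; start (x,ẋ)=(0.590259, 1.338798) → end (x,ẋ)=(1.928519, 4.887437)

x = 1.9285, ẋ = 4.8874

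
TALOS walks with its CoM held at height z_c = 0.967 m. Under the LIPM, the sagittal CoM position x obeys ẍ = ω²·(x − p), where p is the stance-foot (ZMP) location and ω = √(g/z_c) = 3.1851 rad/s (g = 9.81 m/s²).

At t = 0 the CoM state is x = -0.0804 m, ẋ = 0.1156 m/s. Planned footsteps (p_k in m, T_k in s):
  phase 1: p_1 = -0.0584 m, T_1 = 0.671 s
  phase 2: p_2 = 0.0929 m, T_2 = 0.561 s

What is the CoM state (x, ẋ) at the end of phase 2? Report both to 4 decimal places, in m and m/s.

phase 1: p=-0.0584, T=0.671, ωT=2.137202, cosh=4.296837, sinh=4.178853; start (x,ẋ)=(-0.080400, 0.115600) → end (x,ẋ)=(-0.001263, 0.203893)
phase 2: p=0.0929, T=0.561, ωT=1.786841, cosh=3.069025, sinh=2.901537; start (x,ẋ)=(-0.001263, 0.203893) → end (x,ẋ)=(-0.010348, -0.244474)

x = -0.0103, ẋ = -0.2445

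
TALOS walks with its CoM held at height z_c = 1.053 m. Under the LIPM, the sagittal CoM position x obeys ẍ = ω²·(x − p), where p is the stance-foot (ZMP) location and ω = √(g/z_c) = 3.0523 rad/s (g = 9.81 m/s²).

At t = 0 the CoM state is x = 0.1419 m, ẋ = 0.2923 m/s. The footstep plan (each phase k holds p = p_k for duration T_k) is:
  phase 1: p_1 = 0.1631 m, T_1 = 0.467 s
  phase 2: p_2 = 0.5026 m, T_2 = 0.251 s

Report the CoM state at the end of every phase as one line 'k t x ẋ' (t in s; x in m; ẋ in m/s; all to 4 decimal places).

phase 1: p=0.1631, T=0.467, ωT=1.425424, cosh=2.200014, sinh=1.959608; start (x,ẋ)=(0.141900, 0.292300) → end (x,ẋ)=(0.304119, 0.516260)
phase 2: p=0.5026, T=0.251, ωT=0.766127, cosh=1.308114, sinh=0.843304; start (x,ẋ)=(0.304119, 0.516260) → end (x,ẋ)=(0.385599, 0.164434)

1 0.4670 0.3041 0.5163
2 0.7180 0.3856 0.1644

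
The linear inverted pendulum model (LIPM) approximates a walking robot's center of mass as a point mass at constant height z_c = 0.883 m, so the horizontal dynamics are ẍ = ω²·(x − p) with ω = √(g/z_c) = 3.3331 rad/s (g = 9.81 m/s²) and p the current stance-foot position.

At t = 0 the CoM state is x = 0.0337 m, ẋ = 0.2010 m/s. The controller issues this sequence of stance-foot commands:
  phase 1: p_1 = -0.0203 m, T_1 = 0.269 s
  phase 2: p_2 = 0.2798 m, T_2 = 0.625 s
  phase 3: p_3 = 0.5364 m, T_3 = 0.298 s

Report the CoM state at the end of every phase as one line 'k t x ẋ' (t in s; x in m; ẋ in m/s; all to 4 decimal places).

1 0.2690 0.1185 0.4712
2 0.8940 0.1810 -0.2036
3 1.1920 -0.0804 -1.6924

phase 1: p=-0.0203, T=0.269, ωT=0.896604, cosh=1.429608, sinh=1.021656; start (x,ẋ)=(0.033700, 0.201000) → end (x,ẋ)=(0.118509, 0.471236)
phase 2: p=0.2798, T=0.625, ωT=2.083188, cosh=4.077278, sinh=3.952746; start (x,ẋ)=(0.118509, 0.471236) → end (x,ẋ)=(0.181014, -0.203630)
phase 3: p=0.5364, T=0.298, ωT=0.993264, cosh=1.535199, sinh=1.164833; start (x,ẋ)=(0.181014, -0.203630) → end (x,ẋ)=(-0.080351, -1.692400)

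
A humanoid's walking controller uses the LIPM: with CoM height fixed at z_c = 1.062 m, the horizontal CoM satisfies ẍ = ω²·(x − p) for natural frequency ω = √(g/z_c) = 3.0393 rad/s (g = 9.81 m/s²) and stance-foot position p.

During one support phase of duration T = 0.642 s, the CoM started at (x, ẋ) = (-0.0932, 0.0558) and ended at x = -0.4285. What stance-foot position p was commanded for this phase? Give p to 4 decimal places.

p = 0.0607

ωT = 3.0393·0.642 = 1.951231; cosh(ωT) = 3.589721, sinh(ωT) = 3.447622
x(T) = p + (x₀−p)·cosh(ωT) + (ẋ₀/ω)·sinh(ωT) ⇒ p·(1 − cosh) = x(T) − x₀·cosh − (ẋ₀/ω)·sinh
numerator   = -0.4285 − (-0.0932)·3.589721 − (0.0558/3.0393)·3.447622 = -0.157235
denominator = 1 − 3.589721 = -2.589721
p = -0.157235 / -2.589721 = 0.0607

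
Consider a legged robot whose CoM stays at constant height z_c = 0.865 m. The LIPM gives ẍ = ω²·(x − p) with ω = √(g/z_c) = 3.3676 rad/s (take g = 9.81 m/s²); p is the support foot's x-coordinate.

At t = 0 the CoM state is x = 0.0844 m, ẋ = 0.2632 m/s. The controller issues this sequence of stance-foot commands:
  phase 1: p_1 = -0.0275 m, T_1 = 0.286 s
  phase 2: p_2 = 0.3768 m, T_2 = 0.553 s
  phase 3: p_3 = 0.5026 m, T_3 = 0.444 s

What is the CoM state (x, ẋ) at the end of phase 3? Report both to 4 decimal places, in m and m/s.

phase 1: p=-0.0275, T=0.286, ωT=0.963134, cosh=1.500794, sinh=1.119099; start (x,ẋ)=(0.084400, 0.263200) → end (x,ẋ)=(0.227904, 0.816724)
phase 2: p=0.3768, T=0.553, ωT=1.862283, cosh=3.296868, sinh=3.141550; start (x,ẋ)=(0.227904, 0.816724) → end (x,ẋ)=(0.647810, 1.117386)
phase 3: p=0.5026, T=0.444, ωT=1.495214, cosh=2.342247, sinh=2.118046; start (x,ẋ)=(0.647810, 1.117386) → end (x,ẋ)=(1.545497, 3.652942)

x = 1.5455, ẋ = 3.6529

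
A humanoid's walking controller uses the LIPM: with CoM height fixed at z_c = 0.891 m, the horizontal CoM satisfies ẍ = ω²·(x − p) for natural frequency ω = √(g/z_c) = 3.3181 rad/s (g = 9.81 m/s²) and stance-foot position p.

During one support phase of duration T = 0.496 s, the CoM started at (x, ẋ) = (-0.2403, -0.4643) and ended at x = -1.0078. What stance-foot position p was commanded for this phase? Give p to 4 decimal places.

ωT = 3.3181·0.496 = 1.645778; cosh(ωT) = 2.688951, sinh(ωT) = 2.496089
x(T) = p + (x₀−p)·cosh(ωT) + (ẋ₀/ω)·sinh(ωT) ⇒ p·(1 − cosh) = x(T) − x₀·cosh − (ẋ₀/ω)·sinh
numerator   = -1.0078 − (-0.2403)·2.688951 − (-0.4643/3.3181)·2.496089 = -0.012369
denominator = 1 − 2.688951 = -1.688951
p = -0.012369 / -1.688951 = 0.0073

p = 0.0073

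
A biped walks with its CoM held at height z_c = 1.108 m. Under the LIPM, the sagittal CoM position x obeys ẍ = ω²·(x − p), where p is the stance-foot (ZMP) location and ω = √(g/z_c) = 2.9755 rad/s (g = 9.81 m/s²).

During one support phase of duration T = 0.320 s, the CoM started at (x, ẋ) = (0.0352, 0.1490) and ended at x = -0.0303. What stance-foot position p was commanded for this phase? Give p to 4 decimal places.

ωT = 2.9755·0.320 = 0.952160; cosh(ωT) = 1.488604, sinh(ωT) = 1.102697
x(T) = p + (x₀−p)·cosh(ωT) + (ẋ₀/ω)·sinh(ωT) ⇒ p·(1 − cosh) = x(T) − x₀·cosh − (ẋ₀/ω)·sinh
numerator   = -0.0303 − (0.0352)·1.488604 − (0.1490/2.9755)·1.102697 = -0.137917
denominator = 1 − 1.488604 = -0.488604
p = -0.137917 / -0.488604 = 0.2823

p = 0.2823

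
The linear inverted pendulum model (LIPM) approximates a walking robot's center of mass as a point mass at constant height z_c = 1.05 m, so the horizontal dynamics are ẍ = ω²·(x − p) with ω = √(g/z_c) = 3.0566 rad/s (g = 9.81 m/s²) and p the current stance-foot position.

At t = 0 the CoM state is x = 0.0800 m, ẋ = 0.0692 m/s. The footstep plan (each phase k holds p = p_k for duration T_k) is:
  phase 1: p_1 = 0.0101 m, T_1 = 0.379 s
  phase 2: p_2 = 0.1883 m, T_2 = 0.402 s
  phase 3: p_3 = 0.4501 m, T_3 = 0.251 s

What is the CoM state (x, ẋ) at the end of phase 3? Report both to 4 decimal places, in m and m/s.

phase 1: p=0.0101, T=0.379, ωT=1.158451, cosh=1.749485, sinh=1.435513; start (x,ẋ)=(0.080000, 0.069200) → end (x,ẋ)=(0.164888, 0.427771)
phase 2: p=0.1883, T=0.402, ωT=1.228753, cosh=1.854812, sinh=1.562155; start (x,ẋ)=(0.164888, 0.427771) → end (x,ẋ)=(0.363499, 0.681646)
phase 3: p=0.4501, T=0.251, ωT=0.767207, cosh=1.309025, sinh=0.844717; start (x,ẋ)=(0.363499, 0.681646) → end (x,ẋ)=(0.525116, 0.668691)

x = 0.5251, ẋ = 0.6687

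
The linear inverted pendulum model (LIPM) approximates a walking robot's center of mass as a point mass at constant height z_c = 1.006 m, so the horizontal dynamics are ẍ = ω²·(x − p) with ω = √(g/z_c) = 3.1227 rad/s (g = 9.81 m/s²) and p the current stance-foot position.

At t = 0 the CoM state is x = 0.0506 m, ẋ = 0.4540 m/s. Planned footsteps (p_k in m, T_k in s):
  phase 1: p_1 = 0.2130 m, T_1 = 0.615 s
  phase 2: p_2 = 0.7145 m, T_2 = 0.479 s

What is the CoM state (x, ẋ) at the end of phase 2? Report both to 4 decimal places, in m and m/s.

phase 1: p=0.2130, T=0.615, ωT=1.920460, cosh=3.485320, sinh=3.338780; start (x,ẋ)=(0.050600, 0.454000) → end (x,ẋ)=(0.132399, -0.110849)
phase 2: p=0.7145, T=0.479, ωT=1.495773, cosh=2.343431, sinh=2.119356; start (x,ẋ)=(0.132399, -0.110849) → end (x,ẋ)=(-0.724845, -4.112173)

x = -0.7248, ẋ = -4.1122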